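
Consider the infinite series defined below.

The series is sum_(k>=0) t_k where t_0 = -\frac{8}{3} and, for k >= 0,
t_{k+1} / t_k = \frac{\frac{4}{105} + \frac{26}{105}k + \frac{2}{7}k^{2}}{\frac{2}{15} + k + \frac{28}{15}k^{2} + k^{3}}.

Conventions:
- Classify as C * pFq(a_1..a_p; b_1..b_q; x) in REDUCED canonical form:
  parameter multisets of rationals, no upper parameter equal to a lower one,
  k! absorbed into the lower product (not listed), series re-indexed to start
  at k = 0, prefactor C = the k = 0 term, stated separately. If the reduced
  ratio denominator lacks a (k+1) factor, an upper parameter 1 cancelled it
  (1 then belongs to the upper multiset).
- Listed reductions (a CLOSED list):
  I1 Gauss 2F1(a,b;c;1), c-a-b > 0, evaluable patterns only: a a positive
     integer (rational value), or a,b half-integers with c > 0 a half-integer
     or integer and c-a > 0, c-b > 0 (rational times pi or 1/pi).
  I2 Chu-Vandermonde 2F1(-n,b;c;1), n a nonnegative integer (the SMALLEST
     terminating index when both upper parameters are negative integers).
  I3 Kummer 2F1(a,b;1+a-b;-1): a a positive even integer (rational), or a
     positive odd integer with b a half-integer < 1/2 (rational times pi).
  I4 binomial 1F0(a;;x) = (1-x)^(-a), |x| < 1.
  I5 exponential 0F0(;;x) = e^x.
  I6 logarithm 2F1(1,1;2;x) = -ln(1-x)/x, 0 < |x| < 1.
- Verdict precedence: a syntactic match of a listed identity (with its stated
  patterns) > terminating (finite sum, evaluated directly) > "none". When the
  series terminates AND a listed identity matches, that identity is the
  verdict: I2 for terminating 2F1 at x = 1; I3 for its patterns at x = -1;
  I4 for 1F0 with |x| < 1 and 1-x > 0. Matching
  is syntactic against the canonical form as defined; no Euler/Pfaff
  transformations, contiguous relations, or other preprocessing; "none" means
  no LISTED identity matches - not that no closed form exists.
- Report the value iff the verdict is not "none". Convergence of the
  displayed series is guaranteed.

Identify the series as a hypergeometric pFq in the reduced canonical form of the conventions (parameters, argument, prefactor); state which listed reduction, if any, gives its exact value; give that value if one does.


At argument \frac{2}{7}: a 0F0 with upper {-}, lower {-}, scaled by C = -\frac{8}{3}. Verdict: exponential (I5) fires (the 0F0 exponential series at x = \frac{2}{7}). Value: \left(-\frac{8}{3}\right) \cdot e^{\frac{2}{7}}.

The tell: t_0 being -\frac{8}{3}, cancel k + 2/3 from the displayed ratio first; then C = -8/3.
Adjacent-term ratio: r(k) = \frac{2}{7} * 1 / [(k+1)] - rational in k. x = \frac{2}{7}; t_0 = -\frac{8}{3}; negate the roots.


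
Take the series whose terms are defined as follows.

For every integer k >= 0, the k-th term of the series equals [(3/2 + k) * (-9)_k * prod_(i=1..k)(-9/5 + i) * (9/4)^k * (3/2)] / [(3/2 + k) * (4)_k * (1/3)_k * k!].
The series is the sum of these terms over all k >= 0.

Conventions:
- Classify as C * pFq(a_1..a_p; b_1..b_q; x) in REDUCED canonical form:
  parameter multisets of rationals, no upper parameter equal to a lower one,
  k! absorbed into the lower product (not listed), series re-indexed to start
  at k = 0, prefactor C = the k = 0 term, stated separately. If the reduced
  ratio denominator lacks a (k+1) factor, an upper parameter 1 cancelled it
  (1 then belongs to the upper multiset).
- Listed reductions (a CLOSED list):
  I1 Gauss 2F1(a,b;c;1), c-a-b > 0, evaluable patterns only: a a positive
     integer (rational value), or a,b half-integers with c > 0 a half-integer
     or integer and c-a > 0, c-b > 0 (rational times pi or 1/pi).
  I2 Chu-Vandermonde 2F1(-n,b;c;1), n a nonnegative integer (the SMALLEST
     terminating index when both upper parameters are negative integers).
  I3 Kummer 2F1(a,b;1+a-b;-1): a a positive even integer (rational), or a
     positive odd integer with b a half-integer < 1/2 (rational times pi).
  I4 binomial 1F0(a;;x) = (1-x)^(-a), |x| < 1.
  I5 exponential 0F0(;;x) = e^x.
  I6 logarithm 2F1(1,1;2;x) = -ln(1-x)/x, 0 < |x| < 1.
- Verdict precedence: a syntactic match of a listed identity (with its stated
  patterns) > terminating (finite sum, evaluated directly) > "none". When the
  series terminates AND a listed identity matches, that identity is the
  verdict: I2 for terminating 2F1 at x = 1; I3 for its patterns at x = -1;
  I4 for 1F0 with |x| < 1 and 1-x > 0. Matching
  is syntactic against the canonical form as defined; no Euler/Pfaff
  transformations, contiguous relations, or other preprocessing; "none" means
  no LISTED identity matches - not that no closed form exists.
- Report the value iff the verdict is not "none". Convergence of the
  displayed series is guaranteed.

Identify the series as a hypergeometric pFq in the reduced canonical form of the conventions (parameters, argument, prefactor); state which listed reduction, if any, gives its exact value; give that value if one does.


x = 9/4 here; the reduced form reads 2F2, upper {-9, -4/5}, lower {1/3, 4}, C = 3/2. Verdict: terminating. With -9 upstairs the series is a 10-term polynomial sum; evaluated term by term. Exact value: 18298636375504853247969/1112883200000000000000.

Key step: t_0 being 3/2, the running product (C = 3/2) telescopes to a rising factorial.
Term ratio: r(k) = (9/4) * (k-9) (k-4/5) / [(k+1/3) (k+4) (k+1)] - rational in k, leading ratio (9/4); with t_0 = 3/2, classification follows.


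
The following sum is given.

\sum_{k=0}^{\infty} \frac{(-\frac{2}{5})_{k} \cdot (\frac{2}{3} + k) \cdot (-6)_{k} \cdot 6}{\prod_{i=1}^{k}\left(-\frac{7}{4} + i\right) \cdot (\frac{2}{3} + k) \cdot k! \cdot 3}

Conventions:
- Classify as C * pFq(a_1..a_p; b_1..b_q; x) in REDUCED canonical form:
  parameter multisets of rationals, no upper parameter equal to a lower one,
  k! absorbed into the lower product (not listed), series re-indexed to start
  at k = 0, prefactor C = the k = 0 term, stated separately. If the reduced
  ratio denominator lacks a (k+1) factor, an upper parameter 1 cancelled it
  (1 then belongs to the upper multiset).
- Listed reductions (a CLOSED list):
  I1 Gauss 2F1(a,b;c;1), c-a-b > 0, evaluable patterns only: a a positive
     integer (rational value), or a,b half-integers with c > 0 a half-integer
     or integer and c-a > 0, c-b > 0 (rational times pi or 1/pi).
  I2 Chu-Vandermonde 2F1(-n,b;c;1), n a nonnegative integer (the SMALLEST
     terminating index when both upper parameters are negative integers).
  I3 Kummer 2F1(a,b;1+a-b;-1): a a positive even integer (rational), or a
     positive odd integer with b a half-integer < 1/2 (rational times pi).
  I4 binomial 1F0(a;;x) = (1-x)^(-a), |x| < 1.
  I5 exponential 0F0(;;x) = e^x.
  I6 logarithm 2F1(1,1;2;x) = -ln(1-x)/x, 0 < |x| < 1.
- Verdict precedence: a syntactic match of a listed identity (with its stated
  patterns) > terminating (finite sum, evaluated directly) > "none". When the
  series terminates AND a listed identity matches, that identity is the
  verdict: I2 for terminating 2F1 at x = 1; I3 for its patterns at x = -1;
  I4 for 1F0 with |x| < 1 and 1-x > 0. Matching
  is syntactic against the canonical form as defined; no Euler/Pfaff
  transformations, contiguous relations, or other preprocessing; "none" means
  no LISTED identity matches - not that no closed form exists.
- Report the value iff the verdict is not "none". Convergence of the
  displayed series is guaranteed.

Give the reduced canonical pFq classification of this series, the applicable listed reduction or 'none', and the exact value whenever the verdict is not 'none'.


With C = 2: the canonical form is 2F1(-6, -\frac{2}{5}; -\frac{3}{4}; 1). Verdict: Vandermonde's identity (I2) applies (terminating 2F1 at x = 1 with n = 6, b = -2/5, c = -\frac{3}{4}). Value: \frac{18470606}{3984375}.

Key step: x = 1 and k + 2/3 divides numerator and denominator alike; prefactor 2 after cancelling.
Step ratio: r(k) = 1 * (k-6) (k-\frac{2}{5}) / [(k-\frac{3}{4}) (k+1)] - rational in k, leading ratio 1; with t_0 = 2, classification follows.


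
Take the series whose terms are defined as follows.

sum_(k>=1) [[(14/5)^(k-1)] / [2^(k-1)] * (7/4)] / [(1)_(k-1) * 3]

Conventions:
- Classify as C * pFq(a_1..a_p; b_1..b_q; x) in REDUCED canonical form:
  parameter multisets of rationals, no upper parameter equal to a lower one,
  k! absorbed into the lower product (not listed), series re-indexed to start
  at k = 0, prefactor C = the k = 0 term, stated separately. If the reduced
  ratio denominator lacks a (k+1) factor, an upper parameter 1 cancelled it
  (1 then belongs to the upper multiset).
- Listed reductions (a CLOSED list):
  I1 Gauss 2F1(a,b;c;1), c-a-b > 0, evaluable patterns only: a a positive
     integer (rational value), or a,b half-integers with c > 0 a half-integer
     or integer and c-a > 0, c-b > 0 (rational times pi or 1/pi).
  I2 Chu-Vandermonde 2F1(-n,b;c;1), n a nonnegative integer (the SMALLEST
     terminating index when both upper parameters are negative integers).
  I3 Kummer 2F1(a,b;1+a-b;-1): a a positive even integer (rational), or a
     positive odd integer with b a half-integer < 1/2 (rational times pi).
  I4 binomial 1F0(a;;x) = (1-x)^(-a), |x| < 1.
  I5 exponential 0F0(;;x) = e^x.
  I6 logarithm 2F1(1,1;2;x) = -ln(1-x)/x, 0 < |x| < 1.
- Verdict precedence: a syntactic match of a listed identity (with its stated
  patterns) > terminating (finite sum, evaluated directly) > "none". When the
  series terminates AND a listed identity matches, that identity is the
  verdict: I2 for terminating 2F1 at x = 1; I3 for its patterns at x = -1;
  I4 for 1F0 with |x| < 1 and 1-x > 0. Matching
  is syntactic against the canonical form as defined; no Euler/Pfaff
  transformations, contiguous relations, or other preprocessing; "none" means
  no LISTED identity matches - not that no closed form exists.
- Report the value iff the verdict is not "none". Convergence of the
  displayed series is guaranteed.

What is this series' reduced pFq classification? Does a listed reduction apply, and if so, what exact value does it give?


x = 7/5 here; the reduced form reads 0F0, upper {-}, lower {-}, C = 7/12. Verdict (x = 7/5): the exponential series (I5) applies (the 0F0 exponential series at x = 7/5). Exact value: (7/12) * e^(7/5).

Structural cue: from the first term 7/12: (1)_k (C = 7/12) is k! itself.
Adjacent-term ratio: r(k) = (7/5) * 1 / [(k+1)] ; factor over Q: parameters, x = (7/5), and C = 7/12.


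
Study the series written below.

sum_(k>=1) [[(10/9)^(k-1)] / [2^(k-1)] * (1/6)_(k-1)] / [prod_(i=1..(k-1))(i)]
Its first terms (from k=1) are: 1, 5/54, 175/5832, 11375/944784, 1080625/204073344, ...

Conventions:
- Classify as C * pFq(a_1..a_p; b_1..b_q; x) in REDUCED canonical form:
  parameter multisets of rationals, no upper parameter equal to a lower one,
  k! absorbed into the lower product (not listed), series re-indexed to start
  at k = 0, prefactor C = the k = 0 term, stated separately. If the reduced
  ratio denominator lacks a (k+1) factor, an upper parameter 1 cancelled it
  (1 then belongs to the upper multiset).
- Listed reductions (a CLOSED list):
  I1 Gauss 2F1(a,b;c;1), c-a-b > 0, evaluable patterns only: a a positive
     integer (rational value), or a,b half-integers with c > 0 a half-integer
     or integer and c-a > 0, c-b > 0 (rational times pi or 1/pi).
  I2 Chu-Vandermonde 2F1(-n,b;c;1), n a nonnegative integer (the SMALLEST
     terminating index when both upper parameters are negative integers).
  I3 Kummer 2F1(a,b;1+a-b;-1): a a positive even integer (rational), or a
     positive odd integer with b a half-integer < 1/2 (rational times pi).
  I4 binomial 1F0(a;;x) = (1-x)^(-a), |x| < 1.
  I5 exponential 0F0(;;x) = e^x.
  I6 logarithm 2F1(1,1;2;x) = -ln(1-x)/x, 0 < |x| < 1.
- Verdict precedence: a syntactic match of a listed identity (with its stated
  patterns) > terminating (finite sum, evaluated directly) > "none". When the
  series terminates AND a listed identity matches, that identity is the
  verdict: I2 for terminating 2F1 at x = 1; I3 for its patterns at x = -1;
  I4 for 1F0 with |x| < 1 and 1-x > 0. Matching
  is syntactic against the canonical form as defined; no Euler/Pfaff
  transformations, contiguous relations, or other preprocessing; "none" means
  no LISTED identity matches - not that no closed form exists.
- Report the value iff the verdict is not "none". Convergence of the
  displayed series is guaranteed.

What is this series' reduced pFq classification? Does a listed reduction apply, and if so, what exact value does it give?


This is 1 * 1F0(1/6; -; 5/9) in reduced canonical form. Verdict: binomial (I4) applies (the 1F0 binomial series: exponent -1/6, x = 5/9). Value: (4/9)^(-1/6).

First insight: t_0 being 1, the two k-th powers (prefactor 1) combine into one argument.
Consecutive-term ratio: r(k) = (5/9) * (k+1/6) / [(k+1)] ; factor over Q: parameters, x = (5/9), and C = 1.


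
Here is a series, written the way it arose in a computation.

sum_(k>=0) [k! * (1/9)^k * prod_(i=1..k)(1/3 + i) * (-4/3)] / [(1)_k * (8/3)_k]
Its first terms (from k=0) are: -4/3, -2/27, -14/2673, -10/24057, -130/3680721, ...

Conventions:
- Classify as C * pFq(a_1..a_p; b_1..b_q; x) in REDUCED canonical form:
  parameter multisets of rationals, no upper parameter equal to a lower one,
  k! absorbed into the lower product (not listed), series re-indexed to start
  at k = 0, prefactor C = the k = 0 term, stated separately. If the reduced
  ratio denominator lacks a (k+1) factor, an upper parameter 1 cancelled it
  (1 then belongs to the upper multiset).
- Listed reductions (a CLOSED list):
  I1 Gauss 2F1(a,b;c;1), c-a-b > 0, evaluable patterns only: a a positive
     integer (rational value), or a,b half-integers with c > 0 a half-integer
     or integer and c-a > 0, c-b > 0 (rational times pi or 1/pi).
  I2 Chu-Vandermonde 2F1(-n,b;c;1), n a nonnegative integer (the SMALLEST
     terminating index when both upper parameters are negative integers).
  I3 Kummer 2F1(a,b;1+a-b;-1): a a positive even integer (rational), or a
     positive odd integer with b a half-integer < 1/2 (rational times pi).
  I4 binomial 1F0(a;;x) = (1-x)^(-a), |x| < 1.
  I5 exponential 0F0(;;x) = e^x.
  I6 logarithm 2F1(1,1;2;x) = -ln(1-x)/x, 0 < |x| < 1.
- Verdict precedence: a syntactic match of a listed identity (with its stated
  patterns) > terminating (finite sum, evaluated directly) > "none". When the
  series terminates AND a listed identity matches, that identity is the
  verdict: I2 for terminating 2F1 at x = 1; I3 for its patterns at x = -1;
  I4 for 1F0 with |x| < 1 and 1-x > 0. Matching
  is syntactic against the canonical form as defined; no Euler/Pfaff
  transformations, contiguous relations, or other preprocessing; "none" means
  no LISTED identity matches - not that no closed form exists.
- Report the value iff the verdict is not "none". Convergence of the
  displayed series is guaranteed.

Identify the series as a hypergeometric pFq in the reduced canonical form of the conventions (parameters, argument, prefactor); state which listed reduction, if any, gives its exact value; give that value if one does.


Structural cue: from the first term -4/3: the factorial ratio (C = -4/3) (k+a-1)!/(a-1)! is a rising factorial (a)_k.
Adjacent-term ratio: r(k) = (1/9) * (k+1) (k+4/3) / [(k+8/3) (k+1)] - rational in k, leading ratio (1/9); with t_0 = -4/3, classification follows.

Reduced: x = 1/9, 2F1, upper = {1, 4/3}, lower = {8/3}, C = -4/3. Verdict: none. No listed pattern accepts 2F1(1, 4/3; 8/3; 1/9).


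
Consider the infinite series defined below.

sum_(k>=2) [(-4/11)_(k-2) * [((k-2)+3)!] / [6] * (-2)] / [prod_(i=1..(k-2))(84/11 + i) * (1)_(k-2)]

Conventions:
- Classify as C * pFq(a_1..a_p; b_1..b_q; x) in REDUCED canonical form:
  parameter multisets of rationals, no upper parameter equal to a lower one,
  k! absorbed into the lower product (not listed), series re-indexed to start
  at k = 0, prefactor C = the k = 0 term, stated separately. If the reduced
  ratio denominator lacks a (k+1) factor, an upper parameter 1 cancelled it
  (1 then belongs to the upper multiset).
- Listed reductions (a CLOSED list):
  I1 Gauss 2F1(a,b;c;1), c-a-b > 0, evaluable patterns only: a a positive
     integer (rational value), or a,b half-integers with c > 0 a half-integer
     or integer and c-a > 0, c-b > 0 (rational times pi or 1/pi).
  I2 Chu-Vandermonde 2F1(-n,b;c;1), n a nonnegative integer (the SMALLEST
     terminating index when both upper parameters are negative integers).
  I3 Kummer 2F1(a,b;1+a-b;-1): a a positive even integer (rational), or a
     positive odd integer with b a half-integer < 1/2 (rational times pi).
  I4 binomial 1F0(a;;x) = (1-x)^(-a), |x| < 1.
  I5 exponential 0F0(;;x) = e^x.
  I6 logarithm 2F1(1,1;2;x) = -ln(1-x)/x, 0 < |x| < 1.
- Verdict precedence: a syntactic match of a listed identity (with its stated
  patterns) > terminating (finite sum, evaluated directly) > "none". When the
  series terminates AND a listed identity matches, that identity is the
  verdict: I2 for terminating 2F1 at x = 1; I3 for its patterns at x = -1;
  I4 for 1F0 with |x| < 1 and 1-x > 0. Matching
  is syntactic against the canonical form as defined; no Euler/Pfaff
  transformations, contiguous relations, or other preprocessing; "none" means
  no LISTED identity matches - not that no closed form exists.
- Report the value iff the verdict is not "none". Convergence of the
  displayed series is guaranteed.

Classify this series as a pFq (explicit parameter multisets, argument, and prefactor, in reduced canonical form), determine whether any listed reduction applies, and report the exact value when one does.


Reduced: x = 1, 2F1, upper = {-4/11, 4}, lower = {95/11}, C = -2. Verdict: Gauss's theorem (I1) matches (x = 1: the Gamma ratio telescopes since c-a-b = 5 > 0 and a = 4 in Z>0). Exact value: -115413/73205.

Key step: t_0 = -2 here, and (1)_k (C = -2) is k! itself.
Term ratio: r(k) = 1 * (k-4/11) (k+4) / [(k+95/11) (k+1)] ; factor over Q: parameters, x = 1, and C = -2.


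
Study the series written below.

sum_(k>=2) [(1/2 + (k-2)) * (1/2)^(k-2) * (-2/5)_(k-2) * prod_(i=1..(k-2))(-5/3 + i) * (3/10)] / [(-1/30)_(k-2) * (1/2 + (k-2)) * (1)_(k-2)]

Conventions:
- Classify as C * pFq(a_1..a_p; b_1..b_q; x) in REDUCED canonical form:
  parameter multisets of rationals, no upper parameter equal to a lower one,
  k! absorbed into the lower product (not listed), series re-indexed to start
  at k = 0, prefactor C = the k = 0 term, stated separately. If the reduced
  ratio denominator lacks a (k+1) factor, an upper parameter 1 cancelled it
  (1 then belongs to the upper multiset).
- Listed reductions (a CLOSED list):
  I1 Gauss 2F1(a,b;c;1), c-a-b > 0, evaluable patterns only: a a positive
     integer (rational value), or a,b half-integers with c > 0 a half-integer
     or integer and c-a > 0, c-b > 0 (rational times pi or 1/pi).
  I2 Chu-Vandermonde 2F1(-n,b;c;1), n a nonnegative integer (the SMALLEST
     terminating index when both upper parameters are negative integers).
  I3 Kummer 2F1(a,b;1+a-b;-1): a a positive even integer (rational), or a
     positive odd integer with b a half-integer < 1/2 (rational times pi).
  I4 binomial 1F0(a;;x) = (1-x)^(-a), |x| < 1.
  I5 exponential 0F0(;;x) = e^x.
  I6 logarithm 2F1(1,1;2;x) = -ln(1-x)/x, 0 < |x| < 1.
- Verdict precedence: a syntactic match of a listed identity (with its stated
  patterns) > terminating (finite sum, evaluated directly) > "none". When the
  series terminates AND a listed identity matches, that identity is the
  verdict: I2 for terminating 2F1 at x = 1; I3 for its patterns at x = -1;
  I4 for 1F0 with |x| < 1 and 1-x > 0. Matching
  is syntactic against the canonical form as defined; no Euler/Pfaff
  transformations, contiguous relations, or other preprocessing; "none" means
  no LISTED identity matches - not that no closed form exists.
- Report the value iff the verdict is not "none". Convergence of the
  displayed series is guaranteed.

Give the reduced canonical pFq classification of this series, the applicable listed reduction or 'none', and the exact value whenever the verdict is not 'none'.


Classification (C = 3/10): 2F1 with upper {-2/3, -2/5}, lower {-1/30}, argument x = 1/2. Verdict: none. No listed pattern accepts 2F1(-2/3, -2/5; -1/30; 1/2).

Structural cue: from the first term 3/10: the running product (prefactor 3/10) telescopes to a rising factorial.
Step ratio: r(k) = (1/2) * (k-2/3) (k-2/5) / [(k-1/30) (k+1)] - rational in k. x = (1/2); t_0 = 3/10; negate the roots.


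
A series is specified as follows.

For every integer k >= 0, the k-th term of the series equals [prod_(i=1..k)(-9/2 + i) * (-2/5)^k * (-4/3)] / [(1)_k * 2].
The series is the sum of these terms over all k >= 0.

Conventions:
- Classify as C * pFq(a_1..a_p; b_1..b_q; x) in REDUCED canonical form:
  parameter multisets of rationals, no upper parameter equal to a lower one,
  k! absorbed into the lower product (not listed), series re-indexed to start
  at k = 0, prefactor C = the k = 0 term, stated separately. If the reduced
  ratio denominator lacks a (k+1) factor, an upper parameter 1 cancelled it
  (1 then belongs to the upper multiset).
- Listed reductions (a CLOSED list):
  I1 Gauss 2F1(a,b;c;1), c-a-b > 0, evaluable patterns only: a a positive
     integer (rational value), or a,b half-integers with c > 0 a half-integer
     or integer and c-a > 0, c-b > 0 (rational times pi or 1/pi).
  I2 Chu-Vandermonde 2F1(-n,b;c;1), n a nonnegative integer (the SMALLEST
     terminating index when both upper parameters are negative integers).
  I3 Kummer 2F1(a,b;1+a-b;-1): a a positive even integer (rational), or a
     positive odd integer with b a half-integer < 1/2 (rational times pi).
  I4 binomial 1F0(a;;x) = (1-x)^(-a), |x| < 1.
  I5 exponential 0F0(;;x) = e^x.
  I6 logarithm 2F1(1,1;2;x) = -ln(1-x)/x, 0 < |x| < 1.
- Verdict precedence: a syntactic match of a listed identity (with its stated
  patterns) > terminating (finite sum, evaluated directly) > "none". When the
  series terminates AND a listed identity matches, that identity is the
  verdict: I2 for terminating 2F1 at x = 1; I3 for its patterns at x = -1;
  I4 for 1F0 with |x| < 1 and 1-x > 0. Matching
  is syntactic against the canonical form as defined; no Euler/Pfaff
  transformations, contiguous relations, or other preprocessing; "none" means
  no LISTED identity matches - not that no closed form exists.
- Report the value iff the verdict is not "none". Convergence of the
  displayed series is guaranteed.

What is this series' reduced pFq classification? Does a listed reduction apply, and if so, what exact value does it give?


The tell: x = (-2/5) and the constant factors (C = -2/3) combine into one prefactor.
Adjacent-term ratio: r(k) = (-2/5) * (k-7/2) / [(k+1)] - rational; roots negated = parameters, x = (-2/5), C = -2/3.

With C = -2/3: the canonical form is 1F0(-7/2; -; -2/5). Verdict: this is the binomial series (I4) (the 1F0 binomial series: exponent 7/2, x = -2/5). Exact value: (-2/3) * (7/5)^(7/2).


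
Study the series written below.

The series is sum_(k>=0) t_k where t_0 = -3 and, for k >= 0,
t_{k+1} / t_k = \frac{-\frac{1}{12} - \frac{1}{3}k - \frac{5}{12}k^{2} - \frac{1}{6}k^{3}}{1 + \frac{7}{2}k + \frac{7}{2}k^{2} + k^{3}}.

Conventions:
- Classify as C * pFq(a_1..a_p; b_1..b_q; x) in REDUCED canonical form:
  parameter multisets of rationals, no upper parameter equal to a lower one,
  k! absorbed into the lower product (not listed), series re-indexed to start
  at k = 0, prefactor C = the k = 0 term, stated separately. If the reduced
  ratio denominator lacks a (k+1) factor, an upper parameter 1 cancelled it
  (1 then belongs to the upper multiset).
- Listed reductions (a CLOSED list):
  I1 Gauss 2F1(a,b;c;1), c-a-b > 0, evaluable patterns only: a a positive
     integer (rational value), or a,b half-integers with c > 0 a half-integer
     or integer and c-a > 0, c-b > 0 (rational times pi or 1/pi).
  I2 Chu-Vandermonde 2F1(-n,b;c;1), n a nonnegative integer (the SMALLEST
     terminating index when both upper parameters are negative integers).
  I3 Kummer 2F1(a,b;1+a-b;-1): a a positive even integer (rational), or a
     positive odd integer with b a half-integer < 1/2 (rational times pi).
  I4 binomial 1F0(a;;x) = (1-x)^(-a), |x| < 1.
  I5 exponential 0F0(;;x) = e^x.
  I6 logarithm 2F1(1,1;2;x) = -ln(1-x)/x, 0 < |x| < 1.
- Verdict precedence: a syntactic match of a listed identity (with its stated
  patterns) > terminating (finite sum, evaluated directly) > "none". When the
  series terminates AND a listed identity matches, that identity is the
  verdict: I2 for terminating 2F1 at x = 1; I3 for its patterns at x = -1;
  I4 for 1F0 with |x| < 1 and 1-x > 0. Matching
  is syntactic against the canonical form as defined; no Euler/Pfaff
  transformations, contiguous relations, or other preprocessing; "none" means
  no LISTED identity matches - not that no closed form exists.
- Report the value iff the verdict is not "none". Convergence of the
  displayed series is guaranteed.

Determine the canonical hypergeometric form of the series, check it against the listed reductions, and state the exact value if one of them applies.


Prefactor -3, argument -\frac{1}{6}: 2F1 with upper {1, 1} over lower {2}. Verdict: the I6 logarithm reduction applies (the logarithm: parameters (1,1;2), x = -\frac{1}{6}). Exact value: \left(-18\right) \cdot \ln\left(\frac{7}{6}\right).

Key observation: with t_0 = -3, the expanded ratio factors over Q; C = -3, roots give parameters.
Step ratio: r(k) = -\frac{1}{6} * (k+1) (k+1) / [(k+2) (k+1)] - rational in k, leading ratio -\frac{1}{6}; with t_0 = -3, classification follows.


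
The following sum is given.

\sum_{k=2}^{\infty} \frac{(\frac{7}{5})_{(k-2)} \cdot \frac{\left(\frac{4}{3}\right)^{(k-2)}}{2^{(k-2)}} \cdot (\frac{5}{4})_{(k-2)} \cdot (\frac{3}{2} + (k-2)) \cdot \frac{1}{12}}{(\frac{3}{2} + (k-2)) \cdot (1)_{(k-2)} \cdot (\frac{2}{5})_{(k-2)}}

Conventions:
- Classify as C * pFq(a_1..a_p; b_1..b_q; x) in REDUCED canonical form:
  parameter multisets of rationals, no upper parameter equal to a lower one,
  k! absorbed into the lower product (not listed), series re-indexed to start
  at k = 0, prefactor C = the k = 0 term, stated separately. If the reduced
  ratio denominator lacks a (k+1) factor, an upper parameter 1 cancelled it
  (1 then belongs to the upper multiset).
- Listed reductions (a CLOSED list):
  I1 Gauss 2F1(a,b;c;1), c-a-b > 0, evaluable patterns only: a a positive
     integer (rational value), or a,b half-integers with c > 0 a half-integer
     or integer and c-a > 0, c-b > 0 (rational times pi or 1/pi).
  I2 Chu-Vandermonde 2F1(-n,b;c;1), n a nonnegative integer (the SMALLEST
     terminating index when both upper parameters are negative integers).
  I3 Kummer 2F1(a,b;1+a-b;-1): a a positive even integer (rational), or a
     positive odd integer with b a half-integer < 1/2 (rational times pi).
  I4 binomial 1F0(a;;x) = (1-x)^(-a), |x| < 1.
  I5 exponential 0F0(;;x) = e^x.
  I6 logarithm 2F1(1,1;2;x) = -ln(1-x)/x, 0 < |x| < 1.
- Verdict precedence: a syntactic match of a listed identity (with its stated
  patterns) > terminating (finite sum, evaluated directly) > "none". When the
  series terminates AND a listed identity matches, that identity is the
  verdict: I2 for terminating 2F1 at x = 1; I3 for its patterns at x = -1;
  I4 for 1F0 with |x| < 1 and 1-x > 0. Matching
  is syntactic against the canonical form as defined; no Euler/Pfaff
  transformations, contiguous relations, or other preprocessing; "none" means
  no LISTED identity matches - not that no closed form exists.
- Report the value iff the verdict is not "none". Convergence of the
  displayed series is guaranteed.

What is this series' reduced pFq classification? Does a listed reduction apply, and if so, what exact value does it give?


x = \frac{2}{3} here; the reduced form reads 2F1, upper {\frac{5}{4}, \frac{7}{5}}, lower {\frac{2}{5}}, C = \frac{1}{12}. Verdict: none. Every listed pattern misses the 2F1 form at \frac{2}{3}, upper {\frac{5}{4}, \frac{7}{5}}.

Key observation: t_0 being \frac{1}{12}, the two k-th powers (C = 1/12, x = 2/3) combine into one argument.
Step ratio: r(k) = \frac{2}{3} * (k+\frac{5}{4}) (k+\frac{7}{5}) / [(k+\frac{2}{5}) (k+1)] ; factor over Q: parameters, x = \frac{2}{3}, and C = \frac{1}{12}.


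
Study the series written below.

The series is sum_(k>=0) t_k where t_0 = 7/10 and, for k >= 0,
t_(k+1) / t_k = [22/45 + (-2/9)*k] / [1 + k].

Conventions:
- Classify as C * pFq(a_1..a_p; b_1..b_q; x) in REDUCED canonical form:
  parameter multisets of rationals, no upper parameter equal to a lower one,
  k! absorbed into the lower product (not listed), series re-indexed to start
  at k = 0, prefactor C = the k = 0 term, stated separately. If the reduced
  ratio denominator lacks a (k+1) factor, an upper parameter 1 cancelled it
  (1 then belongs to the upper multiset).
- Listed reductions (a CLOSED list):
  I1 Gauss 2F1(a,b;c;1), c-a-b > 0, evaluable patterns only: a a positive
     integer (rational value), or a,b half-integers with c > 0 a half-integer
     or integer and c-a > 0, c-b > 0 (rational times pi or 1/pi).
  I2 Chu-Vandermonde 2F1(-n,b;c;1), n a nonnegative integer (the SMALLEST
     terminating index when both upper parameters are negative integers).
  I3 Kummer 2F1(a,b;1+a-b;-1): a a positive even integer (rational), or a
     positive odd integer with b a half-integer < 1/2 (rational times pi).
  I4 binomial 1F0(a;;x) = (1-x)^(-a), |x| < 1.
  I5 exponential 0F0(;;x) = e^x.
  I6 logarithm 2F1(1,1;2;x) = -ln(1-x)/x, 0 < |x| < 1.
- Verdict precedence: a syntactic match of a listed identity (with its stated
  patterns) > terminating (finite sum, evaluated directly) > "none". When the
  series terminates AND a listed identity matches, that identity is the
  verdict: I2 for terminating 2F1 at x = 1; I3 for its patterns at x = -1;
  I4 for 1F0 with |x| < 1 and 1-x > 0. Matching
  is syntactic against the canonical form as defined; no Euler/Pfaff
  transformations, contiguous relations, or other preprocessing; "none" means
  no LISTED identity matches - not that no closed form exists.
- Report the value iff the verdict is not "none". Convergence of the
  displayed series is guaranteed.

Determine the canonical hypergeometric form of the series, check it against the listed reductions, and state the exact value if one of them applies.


Classification (C = 7/10): 1F0 with upper {-11/5}, lower {-}, argument x = -2/9. Verdict (x = -2/9): binomial (I4) applies (the 1F0 binomial series: exponent 11/5, x = -2/9). Hence: (7/10) * (11/9)^(11/5).

Key step: x = (-2/9) and the expanded ratio factors over Q; C = 7/10, x = -2/9, roots give parameters.
Ratio: r(k) = (-2/9) * (k-11/5) / [(k+1)] - rational in k. x = (-2/9); t_0 = 7/10; negate the roots.


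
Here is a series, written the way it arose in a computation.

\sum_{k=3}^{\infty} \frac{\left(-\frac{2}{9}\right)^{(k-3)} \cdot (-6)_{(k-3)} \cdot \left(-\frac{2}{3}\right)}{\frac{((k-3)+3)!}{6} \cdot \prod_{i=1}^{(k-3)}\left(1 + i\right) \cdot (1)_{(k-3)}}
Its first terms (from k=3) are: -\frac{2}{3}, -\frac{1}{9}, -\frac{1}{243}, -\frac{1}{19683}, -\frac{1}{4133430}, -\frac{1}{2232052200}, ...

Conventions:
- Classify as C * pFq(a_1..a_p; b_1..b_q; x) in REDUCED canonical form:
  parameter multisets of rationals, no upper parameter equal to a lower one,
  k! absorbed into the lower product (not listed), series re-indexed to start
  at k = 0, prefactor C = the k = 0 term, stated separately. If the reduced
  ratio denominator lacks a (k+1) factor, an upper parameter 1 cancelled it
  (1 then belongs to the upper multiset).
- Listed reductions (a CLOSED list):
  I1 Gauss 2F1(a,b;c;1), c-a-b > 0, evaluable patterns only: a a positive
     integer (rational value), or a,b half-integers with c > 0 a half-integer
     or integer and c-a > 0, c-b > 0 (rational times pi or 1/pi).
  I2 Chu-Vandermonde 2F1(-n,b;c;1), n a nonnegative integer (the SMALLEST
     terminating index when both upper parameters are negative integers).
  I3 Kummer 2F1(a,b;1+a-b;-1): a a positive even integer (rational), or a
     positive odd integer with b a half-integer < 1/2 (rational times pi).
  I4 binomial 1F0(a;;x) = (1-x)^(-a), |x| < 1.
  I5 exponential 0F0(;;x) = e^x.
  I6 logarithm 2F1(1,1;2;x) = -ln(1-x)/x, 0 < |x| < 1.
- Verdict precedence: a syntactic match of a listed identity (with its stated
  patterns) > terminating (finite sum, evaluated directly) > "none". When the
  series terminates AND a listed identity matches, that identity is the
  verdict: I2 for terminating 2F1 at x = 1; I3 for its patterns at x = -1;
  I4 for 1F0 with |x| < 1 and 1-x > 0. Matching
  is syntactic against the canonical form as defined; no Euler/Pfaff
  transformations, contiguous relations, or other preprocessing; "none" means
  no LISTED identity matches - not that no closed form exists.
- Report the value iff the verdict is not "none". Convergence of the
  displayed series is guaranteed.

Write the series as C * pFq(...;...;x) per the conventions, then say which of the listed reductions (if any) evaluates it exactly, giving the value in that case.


Structural cue: t_0 being -\frac{2}{3}, the lower running product (prefactor -2/3) is a rising factorial.
Step ratio: r(k) = -\frac{2}{9} * (k-6) / [(k+2) (k+4) (k+1)] - rational in k. x = -\frac{2}{9}; t_0 = -\frac{2}{3}; negate the roots.

With C = -\frac{2}{3}: the canonical form is 1F2(-6; 2, 4; -\frac{2}{9}). Verdict: terminating - the sum ends at index 6 because -6 is a negative integer; exact evaluation follows. Sum: -\frac{1484411619821}{1898360396100}.


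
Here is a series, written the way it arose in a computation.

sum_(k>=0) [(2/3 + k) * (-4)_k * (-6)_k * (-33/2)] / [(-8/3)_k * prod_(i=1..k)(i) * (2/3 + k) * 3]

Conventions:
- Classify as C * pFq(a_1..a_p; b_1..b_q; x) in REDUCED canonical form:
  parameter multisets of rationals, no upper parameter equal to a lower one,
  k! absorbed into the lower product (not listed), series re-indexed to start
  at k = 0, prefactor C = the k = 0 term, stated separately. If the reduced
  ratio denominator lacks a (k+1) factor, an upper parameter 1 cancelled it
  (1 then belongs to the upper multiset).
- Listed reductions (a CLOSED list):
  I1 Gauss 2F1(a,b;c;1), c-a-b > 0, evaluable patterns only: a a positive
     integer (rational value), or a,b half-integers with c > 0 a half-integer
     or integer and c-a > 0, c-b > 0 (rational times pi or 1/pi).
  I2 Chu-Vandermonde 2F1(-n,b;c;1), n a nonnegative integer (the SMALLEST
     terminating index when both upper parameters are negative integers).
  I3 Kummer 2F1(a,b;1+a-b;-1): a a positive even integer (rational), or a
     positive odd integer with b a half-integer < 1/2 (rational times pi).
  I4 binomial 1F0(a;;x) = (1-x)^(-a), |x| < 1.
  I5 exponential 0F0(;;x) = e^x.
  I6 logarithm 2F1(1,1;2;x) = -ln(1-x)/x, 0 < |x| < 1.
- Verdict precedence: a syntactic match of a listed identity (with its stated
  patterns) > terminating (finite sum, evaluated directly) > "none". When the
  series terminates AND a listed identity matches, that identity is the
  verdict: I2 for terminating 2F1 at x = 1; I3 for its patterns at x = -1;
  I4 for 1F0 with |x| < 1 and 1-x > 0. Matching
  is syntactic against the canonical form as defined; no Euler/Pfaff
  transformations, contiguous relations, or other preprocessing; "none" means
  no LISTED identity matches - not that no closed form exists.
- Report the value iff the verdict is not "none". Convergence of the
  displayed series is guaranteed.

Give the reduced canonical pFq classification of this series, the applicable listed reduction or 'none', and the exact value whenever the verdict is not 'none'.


Canonical form: C = -11/2 times 2F1 with upper {-6, -4}, lower {-8/3}, x = 1. Verdict: Vandermonde's identity (I2) fires (terminating 2F1 at x = 1 with n = 4, b = -6, c = -8/3). Hence: 2717.

The tell: x = 1 and the factor k + 2/3 cancels (top and bottom), leaving C = -11/2, x = 1.
Consecutive-term ratio: r(k) = 1 * (k-6) (k-4) / [(k-8/3) (k+1)] - rational; roots negated = parameters, x = 1, C = -11/2.


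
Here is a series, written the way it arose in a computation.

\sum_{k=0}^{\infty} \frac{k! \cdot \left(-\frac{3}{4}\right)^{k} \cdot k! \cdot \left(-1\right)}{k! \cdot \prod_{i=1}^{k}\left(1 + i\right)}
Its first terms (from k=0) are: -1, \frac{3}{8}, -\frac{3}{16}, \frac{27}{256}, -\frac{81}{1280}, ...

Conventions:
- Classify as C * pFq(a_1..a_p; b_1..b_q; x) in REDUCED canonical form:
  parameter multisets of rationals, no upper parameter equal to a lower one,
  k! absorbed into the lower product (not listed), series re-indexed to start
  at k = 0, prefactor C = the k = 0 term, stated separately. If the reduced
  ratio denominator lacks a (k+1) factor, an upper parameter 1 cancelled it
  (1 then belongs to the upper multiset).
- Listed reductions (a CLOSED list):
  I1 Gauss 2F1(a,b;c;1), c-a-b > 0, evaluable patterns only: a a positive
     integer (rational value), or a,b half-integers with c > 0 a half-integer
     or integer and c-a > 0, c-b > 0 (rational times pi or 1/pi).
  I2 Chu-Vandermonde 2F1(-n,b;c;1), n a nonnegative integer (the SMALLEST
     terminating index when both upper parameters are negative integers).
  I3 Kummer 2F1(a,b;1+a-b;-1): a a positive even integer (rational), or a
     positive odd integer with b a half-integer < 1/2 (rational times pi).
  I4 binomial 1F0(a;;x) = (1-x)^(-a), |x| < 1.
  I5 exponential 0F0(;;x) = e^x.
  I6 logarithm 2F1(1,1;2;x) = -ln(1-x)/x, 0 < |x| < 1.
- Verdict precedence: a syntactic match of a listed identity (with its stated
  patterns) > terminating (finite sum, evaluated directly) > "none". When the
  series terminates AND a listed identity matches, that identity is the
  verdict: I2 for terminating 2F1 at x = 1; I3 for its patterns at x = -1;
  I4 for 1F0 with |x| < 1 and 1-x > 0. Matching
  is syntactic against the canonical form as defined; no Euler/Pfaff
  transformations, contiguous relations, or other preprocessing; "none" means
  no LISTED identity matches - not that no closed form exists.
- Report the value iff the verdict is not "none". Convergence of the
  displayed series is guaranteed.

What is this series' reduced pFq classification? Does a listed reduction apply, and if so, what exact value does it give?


Canonical form: C = -1 times 2F1 with upper {1, 1}, lower {2}, x = -\frac{3}{4}. Verdict: this is the I6 logarithm reduction (the logarithm: parameters (1,1;2), x = -\frac{3}{4}). Its exact value is \left(-\frac{4}{3}\right) \cdot \ln\left(\frac{7}{4}\right).

Key observation: t_0 being -1, the lower running product (C = -1, x = -3/4) is a rising factorial.
Term ratio: r(k) = -\frac{3}{4} * (k+1) (k+1) / [(k+2) (k+1)] - rational in k. x = -\frac{3}{4}; t_0 = -1; negate the roots.


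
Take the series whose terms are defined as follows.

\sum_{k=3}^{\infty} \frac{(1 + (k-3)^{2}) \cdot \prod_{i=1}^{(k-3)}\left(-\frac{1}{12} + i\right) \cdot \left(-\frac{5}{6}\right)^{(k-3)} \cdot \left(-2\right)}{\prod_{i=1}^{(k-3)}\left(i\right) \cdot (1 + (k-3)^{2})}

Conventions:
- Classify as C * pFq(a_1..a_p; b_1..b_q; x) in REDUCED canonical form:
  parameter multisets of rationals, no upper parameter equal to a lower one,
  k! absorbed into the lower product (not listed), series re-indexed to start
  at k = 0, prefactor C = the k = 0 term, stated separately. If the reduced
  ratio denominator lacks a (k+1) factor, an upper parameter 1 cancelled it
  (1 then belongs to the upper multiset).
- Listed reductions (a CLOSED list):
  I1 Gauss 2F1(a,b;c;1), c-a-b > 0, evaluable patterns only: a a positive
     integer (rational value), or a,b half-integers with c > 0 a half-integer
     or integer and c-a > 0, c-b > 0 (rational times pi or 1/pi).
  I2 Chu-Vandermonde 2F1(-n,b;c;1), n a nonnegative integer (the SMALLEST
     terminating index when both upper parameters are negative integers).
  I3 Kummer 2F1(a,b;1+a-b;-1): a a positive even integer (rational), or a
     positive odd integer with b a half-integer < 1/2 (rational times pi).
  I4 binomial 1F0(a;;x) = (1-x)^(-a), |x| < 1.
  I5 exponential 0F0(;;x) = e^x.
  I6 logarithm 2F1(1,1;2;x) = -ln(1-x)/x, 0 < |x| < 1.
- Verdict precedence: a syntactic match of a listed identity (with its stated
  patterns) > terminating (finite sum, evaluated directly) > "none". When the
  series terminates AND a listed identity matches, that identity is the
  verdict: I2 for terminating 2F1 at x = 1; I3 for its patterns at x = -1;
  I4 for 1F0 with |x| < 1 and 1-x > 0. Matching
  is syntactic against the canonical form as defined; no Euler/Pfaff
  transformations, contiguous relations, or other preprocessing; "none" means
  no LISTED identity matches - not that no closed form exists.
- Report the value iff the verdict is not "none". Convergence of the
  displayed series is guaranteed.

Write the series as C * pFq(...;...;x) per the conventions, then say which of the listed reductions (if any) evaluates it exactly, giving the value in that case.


Reduced: x = -\frac{5}{6}, 1F0, upper = {\frac{11}{12}}, lower = {-}, C = -2. Verdict: the binomial series (I4) fires (the 1F0 binomial series: exponent -11/12, x = -\frac{5}{6}). Sum: \left(-2\right) \cdot \left(\frac{11}{6}\right)^{-\frac{11}{12}}.

The tell: t_0 being -2, the factor k^2 + 1 cancels (top and bottom), leaving C = -2, x = -5/6.
Ratio: r(k) = -\frac{5}{6} * (k+\frac{11}{12}) / [(k+1)] - rational; roots negated = parameters, x = -\frac{5}{6}, C = -2.
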